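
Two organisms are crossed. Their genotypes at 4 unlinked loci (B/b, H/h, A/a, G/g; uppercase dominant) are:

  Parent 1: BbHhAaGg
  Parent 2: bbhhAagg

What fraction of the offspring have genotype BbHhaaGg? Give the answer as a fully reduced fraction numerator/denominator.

P(BbHhaaGg) = 1/32

BbHhAaGg gametes: BHAG×1, BHAg×1, BHaG×1, BHag×1, BhAG×1, BhAg×1, BhaG×1, Bhag×1, bHAG×1, bHAg×1, bHaG×1, bHag×1, bhAG×1, bhAg×1, bhaG×1, bhag×1
bbhhAagg gametes: bhAg×8, bhag×8
BbHhAaGg×bbhhAagg grid (16·16=256): BbHhAAGg=8 BbHhAAgg=8 BbHhAaGg=16 BbHhAagg=16 BbHhaaGg=8 BbHhaagg=8 BbhhAAGg=8 BbhhAAgg=8 BbhhAaGg=16 BbhhAagg=16 BbhhaaGg=8 Bbhhaagg=8 bbHhAAGg=8 bbHhAAgg=8 bbHhAaGg=16 bbHhAagg=16 bbHhaaGg=8 bbHhaagg=8 bbhhAAGg=8 bbhhAAgg=8 bbhhAaGg=16 bbhhAagg=16 bbhhaaGg=8 bbhhaagg=8
BbHhaaGg hits 8/256; gcd=8; 8÷8/256÷8 = 1/32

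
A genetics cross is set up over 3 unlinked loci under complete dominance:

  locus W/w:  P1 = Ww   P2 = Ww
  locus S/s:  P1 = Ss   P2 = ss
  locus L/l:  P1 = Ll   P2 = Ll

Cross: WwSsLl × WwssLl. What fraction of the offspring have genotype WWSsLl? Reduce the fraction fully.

WwSsLl gametes: WSL×1, WSl×1, WsL×1, Wsl×1, wSL×1, wSl×1, wsL×1, wsl×1
WwssLl gametes: WsL×2, Wsl×2, wsL×2, wsl×2
WwSsLl×WwssLl grid (8·8=64): WWSsLL=2 WWSsLl=4 WWSsll=2 WWssLL=2 WWssLl=4 WWssll=2 WwSsLL=4 WwSsLl=8 WwSsll=4 WwssLL=4 WwssLl=8 Wwssll=4 wwSsLL=2 wwSsLl=4 wwSsll=2 wwssLL=2 wwssLl=4 wwssll=2
WWSsLl hits 4/64; gcd=4; 4÷4/64÷4 = 1/16

P(WWSsLl) = 1/16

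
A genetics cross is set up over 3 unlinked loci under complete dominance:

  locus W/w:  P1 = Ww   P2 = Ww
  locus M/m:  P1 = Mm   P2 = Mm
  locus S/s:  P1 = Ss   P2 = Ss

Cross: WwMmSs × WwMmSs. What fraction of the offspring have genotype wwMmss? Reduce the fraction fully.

P(wwMmss) = 1/32

WwMmSs gametes: WMS×1, WMs×1, WmS×1, Wms×1, wMS×1, wMs×1, wmS×1, wms×1
WwMmSs gametes: WMS×1, WMs×1, WmS×1, Wms×1, wMS×1, wMs×1, wmS×1, wms×1
WwMmSs×WwMmSs grid (8·8=64): WWMMSS=1 WWMMSs=2 WWMMss=1 WWMmSS=2 WWMmSs=4 WWMmss=2 WWmmSS=1 WWmmSs=2 WWmmss=1 WwMMSS=2 WwMMSs=4 WwMMss=2 WwMmSS=4 WwMmSs=8 WwMmss=4 WwmmSS=2 WwmmSs=4 Wwmmss=2 wwMMSS=1 wwMMSs=2 wwMMss=1 wwMmSS=2 wwMmSs=4 wwMmss=2 wwmmSS=1 wwmmSs=2 wwmmss=1
wwMmss hits 2/64; gcd=2; 2÷2/64÷2 = 1/32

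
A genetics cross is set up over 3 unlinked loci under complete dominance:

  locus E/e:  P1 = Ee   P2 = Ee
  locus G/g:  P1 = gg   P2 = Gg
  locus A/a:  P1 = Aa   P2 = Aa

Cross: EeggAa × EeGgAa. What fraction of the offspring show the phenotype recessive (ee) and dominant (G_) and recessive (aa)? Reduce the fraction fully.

P(ee G_ aa) = 1/32

EeggAa gametes: EgA×2, Ega×2, egA×2, ega×2
EeGgAa gametes: EGA×1, EGa×1, EgA×1, Ega×1, eGA×1, eGa×1, egA×1, ega×1
EeggAa×EeGgAa grid (8·8=64): EEGgAA=2 EEGgAa=4 EEGgaa=2 EEggAA=2 EEggAa=4 EEggaa=2 EeGgAA=4 EeGgAa=8 EeGgaa=4 EeggAA=4 EeggAa=8 Eeggaa=4 eeGgAA=2 eeGgAa=4 eeGgaa=2 eeggAA=2 eeggAa=4 eeggaa=2
ee G_ aa hits 2/64; gcd=2; 2÷2/64÷2 = 1/32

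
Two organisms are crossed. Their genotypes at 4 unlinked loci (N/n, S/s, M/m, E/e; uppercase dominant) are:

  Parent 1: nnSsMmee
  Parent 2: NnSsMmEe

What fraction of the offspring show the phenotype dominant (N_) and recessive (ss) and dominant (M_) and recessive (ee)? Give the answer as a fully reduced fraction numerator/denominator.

P(N_ ss M_ ee) = 3/64

nnSsMmee gametes: nSMe×4, nSme×4, nsMe×4, nsme×4
NnSsMmEe gametes: NSME×1, NSMe×1, NSmE×1, NSme×1, NsME×1, NsMe×1, NsmE×1, Nsme×1, nSME×1, nSMe×1, nSmE×1, nSme×1, nsME×1, nsMe×1, nsmE×1, nsme×1
nnSsMmee×NnSsMmEe grid (16·16=256): NnSSMMEe=4 NnSSMMee=4 NnSSMmEe=8 NnSSMmee=8 NnSSmmEe=4 NnSSmmee=4 NnSsMMEe=8 NnSsMMee=8 NnSsMmEe=16 NnSsMmee=16 NnSsmmEe=8 NnSsmmee=8 NnssMMEe=4 NnssMMee=4 NnssMmEe=8 NnssMmee=8 NnssmmEe=4 Nnssmmee=4 nnSSMMEe=4 nnSSMMee=4 nnSSMmEe=8 nnSSMmee=8 nnSSmmEe=4 nnSSmmee=4 nnSsMMEe=8 nnSsMMee=8 nnSsMmEe=16 nnSsMmee=16 nnSsmmEe=8 nnSsmmee=8 nnssMMEe=4 nnssMMee=4 nnssMmEe=8 nnssMmee=8 nnssmmEe=4 nnssmmee=4
N_ ss M_ ee hits 12/256; gcd=4; 12÷4/256÷4 = 3/64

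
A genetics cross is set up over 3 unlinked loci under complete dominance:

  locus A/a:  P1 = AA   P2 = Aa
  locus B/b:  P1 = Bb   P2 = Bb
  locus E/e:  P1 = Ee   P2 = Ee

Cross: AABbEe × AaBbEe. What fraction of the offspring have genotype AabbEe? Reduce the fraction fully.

AABbEe gametes: ABE×2, ABe×2, AbE×2, Abe×2
AaBbEe gametes: ABE×1, ABe×1, AbE×1, Abe×1, aBE×1, aBe×1, abE×1, abe×1
AABbEe×AaBbEe grid (8·8=64): AABBEE=2 AABBEe=4 AABBee=2 AABbEE=4 AABbEe=8 AABbee=4 AAbbEE=2 AAbbEe=4 AAbbee=2 AaBBEE=2 AaBBEe=4 AaBBee=2 AaBbEE=4 AaBbEe=8 AaBbee=4 AabbEE=2 AabbEe=4 Aabbee=2
AabbEe hits 4/64; gcd=4; 4÷4/64÷4 = 1/16

P(AabbEe) = 1/16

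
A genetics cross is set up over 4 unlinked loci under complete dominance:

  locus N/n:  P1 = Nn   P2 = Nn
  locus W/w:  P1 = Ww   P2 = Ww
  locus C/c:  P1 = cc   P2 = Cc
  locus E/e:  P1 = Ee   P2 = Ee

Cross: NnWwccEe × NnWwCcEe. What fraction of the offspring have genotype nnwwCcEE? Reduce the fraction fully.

P(nnwwCcEE) = 1/128

NnWwccEe gametes: NWcE×2, NWce×2, NwcE×2, Nwce×2, nWcE×2, nWce×2, nwcE×2, nwce×2
NnWwCcEe gametes: NWCE×1, NWCe×1, NWcE×1, NWce×1, NwCE×1, NwCe×1, NwcE×1, Nwce×1, nWCE×1, nWCe×1, nWcE×1, nWce×1, nwCE×1, nwCe×1, nwcE×1, nwce×1
NnWwccEe×NnWwCcEe grid (16·16=256): NNWWCcEE=2 NNWWCcEe=4 NNWWCcee=2 NNWWccEE=2 NNWWccEe=4 NNWWccee=2 NNWwCcEE=4 NNWwCcEe=8 NNWwCcee=4 NNWwccEE=4 NNWwccEe=8 NNWwccee=4 NNwwCcEE=2 NNwwCcEe=4 NNwwCcee=2 NNwwccEE=2 NNwwccEe=4 NNwwccee=2 NnWWCcEE=4 NnWWCcEe=8 NnWWCcee=4 NnWWccEE=4 NnWWccEe=8 NnWWccee=4 NnWwCcEE=8 NnWwCcEe=16 NnWwCcee=8 NnWwccEE=8 NnWwccEe=16 NnWwccee=8 NnwwCcEE=4 NnwwCcEe=8 NnwwCcee=4 NnwwccEE=4 NnwwccEe=8 Nnwwccee=4 nnWWCcEE=2 nnWWCcEe=4 nnWWCcee=2 nnWWccEE=2 nnWWccEe=4 nnWWccee=2 nnWwCcEE=4 nnWwCcEe=8 nnWwCcee=4 nnWwccEE=4 nnWwccEe=8 nnWwccee=4 nnwwCcEE=2 nnwwCcEe=4 nnwwCcee=2 nnwwccEE=2 nnwwccEe=4 nnwwccee=2
nnwwCcEE hits 2/256; gcd=2; 2÷2/256÷2 = 1/128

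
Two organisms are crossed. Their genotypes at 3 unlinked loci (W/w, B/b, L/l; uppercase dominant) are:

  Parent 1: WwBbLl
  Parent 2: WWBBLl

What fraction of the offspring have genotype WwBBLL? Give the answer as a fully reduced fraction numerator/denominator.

P(WwBBLL) = 1/16

WwBbLl gametes: WBL×1, WBl×1, WbL×1, Wbl×1, wBL×1, wBl×1, wbL×1, wbl×1
WWBBLl gametes: WBL×4, WBl×4
WwBbLl×WWBBLl grid (8·8=64): WWBBLL=4 WWBBLl=8 WWBBll=4 WWBbLL=4 WWBbLl=8 WWBbll=4 WwBBLL=4 WwBBLl=8 WwBBll=4 WwBbLL=4 WwBbLl=8 WwBbll=4
WwBBLL hits 4/64; gcd=4; 4÷4/64÷4 = 1/16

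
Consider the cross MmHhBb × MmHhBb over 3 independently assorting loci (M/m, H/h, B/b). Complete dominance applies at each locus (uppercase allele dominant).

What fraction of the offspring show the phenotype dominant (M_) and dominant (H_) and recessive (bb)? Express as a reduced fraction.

P(M_ H_ bb) = 9/64

MmHhBb gametes: MHB×1, MHb×1, MhB×1, Mhb×1, mHB×1, mHb×1, mhB×1, mhb×1
MmHhBb gametes: MHB×1, MHb×1, MhB×1, Mhb×1, mHB×1, mHb×1, mhB×1, mhb×1
MmHhBb×MmHhBb grid (8·8=64): MMHHBB=1 MMHHBb=2 MMHHbb=1 MMHhBB=2 MMHhBb=4 MMHhbb=2 MMhhBB=1 MMhhBb=2 MMhhbb=1 MmHHBB=2 MmHHBb=4 MmHHbb=2 MmHhBB=4 MmHhBb=8 MmHhbb=4 MmhhBB=2 MmhhBb=4 Mmhhbb=2 mmHHBB=1 mmHHBb=2 mmHHbb=1 mmHhBB=2 mmHhBb=4 mmHhbb=2 mmhhBB=1 mmhhBb=2 mmhhbb=1
M_ H_ bb hits 9/64; gcd=1; 9÷1/64÷1 = 9/64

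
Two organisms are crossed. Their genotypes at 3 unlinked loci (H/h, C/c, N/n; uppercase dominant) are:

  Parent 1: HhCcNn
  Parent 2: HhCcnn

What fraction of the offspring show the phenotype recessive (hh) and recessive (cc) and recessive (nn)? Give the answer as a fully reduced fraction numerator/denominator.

HhCcNn gametes: HCN×1, HCn×1, HcN×1, Hcn×1, hCN×1, hCn×1, hcN×1, hcn×1
HhCcnn gametes: HCn×2, Hcn×2, hCn×2, hcn×2
HhCcNn×HhCcnn grid (8·8=64): HHCCNn=2 HHCCnn=2 HHCcNn=4 HHCcnn=4 HHccNn=2 HHccnn=2 HhCCNn=4 HhCCnn=4 HhCcNn=8 HhCcnn=8 HhccNn=4 Hhccnn=4 hhCCNn=2 hhCCnn=2 hhCcNn=4 hhCcnn=4 hhccNn=2 hhccnn=2
hh cc nn hits 2/64; gcd=2; 2÷2/64÷2 = 1/32

P(hh cc nn) = 1/32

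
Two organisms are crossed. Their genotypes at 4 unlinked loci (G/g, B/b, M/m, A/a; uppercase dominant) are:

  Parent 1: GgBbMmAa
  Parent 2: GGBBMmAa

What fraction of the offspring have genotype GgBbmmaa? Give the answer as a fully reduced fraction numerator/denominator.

P(GgBbmmaa) = 1/64

GgBbMmAa gametes: GBMA×1, GBMa×1, GBmA×1, GBma×1, GbMA×1, GbMa×1, GbmA×1, Gbma×1, gBMA×1, gBMa×1, gBmA×1, gBma×1, gbMA×1, gbMa×1, gbmA×1, gbma×1
GGBBMmAa gametes: GBMA×4, GBMa×4, GBmA×4, GBma×4
GgBbMmAa×GGBBMmAa grid (16·16=256): GGBBMMAA=4 GGBBMMAa=8 GGBBMMaa=4 GGBBMmAA=8 GGBBMmAa=16 GGBBMmaa=8 GGBBmmAA=4 GGBBmmAa=8 GGBBmmaa=4 GGBbMMAA=4 GGBbMMAa=8 GGBbMMaa=4 GGBbMmAA=8 GGBbMmAa=16 GGBbMmaa=8 GGBbmmAA=4 GGBbmmAa=8 GGBbmmaa=4 GgBBMMAA=4 GgBBMMAa=8 GgBBMMaa=4 GgBBMmAA=8 GgBBMmAa=16 GgBBMmaa=8 GgBBmmAA=4 GgBBmmAa=8 GgBBmmaa=4 GgBbMMAA=4 GgBbMMAa=8 GgBbMMaa=4 GgBbMmAA=8 GgBbMmAa=16 GgBbMmaa=8 GgBbmmAA=4 GgBbmmAa=8 GgBbmmaa=4
GgBbmmaa hits 4/256; gcd=4; 4÷4/256÷4 = 1/64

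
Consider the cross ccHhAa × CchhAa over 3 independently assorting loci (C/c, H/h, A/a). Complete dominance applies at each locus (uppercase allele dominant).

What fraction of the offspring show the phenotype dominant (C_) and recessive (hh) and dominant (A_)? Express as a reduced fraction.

ccHhAa gametes: cHA×2, cHa×2, chA×2, cha×2
CchhAa gametes: ChA×2, Cha×2, chA×2, cha×2
ccHhAa×CchhAa grid (8·8=64): CcHhAA=4 CcHhAa=8 CcHhaa=4 CchhAA=4 CchhAa=8 Cchhaa=4 ccHhAA=4 ccHhAa=8 ccHhaa=4 cchhAA=4 cchhAa=8 cchhaa=4
C_ hh A_ hits 12/64; gcd=4; 12÷4/64÷4 = 3/16

P(C_ hh A_) = 3/16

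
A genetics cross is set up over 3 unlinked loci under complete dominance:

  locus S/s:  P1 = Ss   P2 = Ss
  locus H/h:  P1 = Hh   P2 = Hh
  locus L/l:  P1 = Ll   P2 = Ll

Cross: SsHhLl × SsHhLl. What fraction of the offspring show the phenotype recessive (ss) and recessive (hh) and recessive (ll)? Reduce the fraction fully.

SsHhLl gametes: SHL×1, SHl×1, ShL×1, Shl×1, sHL×1, sHl×1, shL×1, shl×1
SsHhLl gametes: SHL×1, SHl×1, ShL×1, Shl×1, sHL×1, sHl×1, shL×1, shl×1
SsHhLl×SsHhLl grid (8·8=64): SSHHLL=1 SSHHLl=2 SSHHll=1 SSHhLL=2 SSHhLl=4 SSHhll=2 SShhLL=1 SShhLl=2 SShhll=1 SsHHLL=2 SsHHLl=4 SsHHll=2 SsHhLL=4 SsHhLl=8 SsHhll=4 SshhLL=2 SshhLl=4 Sshhll=2 ssHHLL=1 ssHHLl=2 ssHHll=1 ssHhLL=2 ssHhLl=4 ssHhll=2 sshhLL=1 sshhLl=2 sshhll=1
ss hh ll hits 1/64; gcd=1; 1÷1/64÷1 = 1/64

P(ss hh ll) = 1/64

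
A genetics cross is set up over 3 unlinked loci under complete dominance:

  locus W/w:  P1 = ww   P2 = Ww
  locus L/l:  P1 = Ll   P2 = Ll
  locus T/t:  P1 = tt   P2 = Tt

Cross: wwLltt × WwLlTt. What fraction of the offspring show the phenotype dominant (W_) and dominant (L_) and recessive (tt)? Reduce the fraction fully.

P(W_ L_ tt) = 3/16

wwLltt gametes: wLt×4, wlt×4
WwLlTt gametes: WLT×1, WLt×1, WlT×1, Wlt×1, wLT×1, wLt×1, wlT×1, wlt×1
wwLltt×WwLlTt grid (8·8=64): WwLLTt=4 WwLLtt=4 WwLlTt=8 WwLltt=8 WwllTt=4 Wwlltt=4 wwLLTt=4 wwLLtt=4 wwLlTt=8 wwLltt=8 wwllTt=4 wwlltt=4
W_ L_ tt hits 12/64; gcd=4; 12÷4/64÷4 = 3/16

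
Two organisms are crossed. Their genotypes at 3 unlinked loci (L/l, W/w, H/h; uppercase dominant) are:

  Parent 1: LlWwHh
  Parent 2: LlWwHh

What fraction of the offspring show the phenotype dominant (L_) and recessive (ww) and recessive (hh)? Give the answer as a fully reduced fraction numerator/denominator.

P(L_ ww hh) = 3/64

LlWwHh gametes: LWH×1, LWh×1, LwH×1, Lwh×1, lWH×1, lWh×1, lwH×1, lwh×1
LlWwHh gametes: LWH×1, LWh×1, LwH×1, Lwh×1, lWH×1, lWh×1, lwH×1, lwh×1
LlWwHh×LlWwHh grid (8·8=64): LLWWHH=1 LLWWHh=2 LLWWhh=1 LLWwHH=2 LLWwHh=4 LLWwhh=2 LLwwHH=1 LLwwHh=2 LLwwhh=1 LlWWHH=2 LlWWHh=4 LlWWhh=2 LlWwHH=4 LlWwHh=8 LlWwhh=4 LlwwHH=2 LlwwHh=4 Llwwhh=2 llWWHH=1 llWWHh=2 llWWhh=1 llWwHH=2 llWwHh=4 llWwhh=2 llwwHH=1 llwwHh=2 llwwhh=1
L_ ww hh hits 3/64; gcd=1; 3÷1/64÷1 = 3/64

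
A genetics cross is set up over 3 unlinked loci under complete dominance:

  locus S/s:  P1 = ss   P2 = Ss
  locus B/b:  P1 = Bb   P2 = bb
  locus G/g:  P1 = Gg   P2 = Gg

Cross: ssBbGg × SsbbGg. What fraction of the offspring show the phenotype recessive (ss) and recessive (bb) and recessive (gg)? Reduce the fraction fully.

P(ss bb gg) = 1/16

ssBbGg gametes: sBG×2, sBg×2, sbG×2, sbg×2
SsbbGg gametes: SbG×2, Sbg×2, sbG×2, sbg×2
ssBbGg×SsbbGg grid (8·8=64): SsBbGG=4 SsBbGg=8 SsBbgg=4 SsbbGG=4 SsbbGg=8 Ssbbgg=4 ssBbGG=4 ssBbGg=8 ssBbgg=4 ssbbGG=4 ssbbGg=8 ssbbgg=4
ss bb gg hits 4/64; gcd=4; 4÷4/64÷4 = 1/16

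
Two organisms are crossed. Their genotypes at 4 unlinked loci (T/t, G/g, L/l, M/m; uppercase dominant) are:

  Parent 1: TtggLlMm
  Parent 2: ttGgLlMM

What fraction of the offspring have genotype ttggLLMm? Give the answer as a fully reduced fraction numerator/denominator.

P(ttggLLMm) = 1/32

TtggLlMm gametes: TgLM×2, TgLm×2, TglM×2, Tglm×2, tgLM×2, tgLm×2, tglM×2, tglm×2
ttGgLlMM gametes: tGLM×4, tGlM×4, tgLM×4, tglM×4
TtggLlMm×ttGgLlMM grid (16·16=256): TtGgLLMM=8 TtGgLLMm=8 TtGgLlMM=16 TtGgLlMm=16 TtGgllMM=8 TtGgllMm=8 TtggLLMM=8 TtggLLMm=8 TtggLlMM=16 TtggLlMm=16 TtggllMM=8 TtggllMm=8 ttGgLLMM=8 ttGgLLMm=8 ttGgLlMM=16 ttGgLlMm=16 ttGgllMM=8 ttGgllMm=8 ttggLLMM=8 ttggLLMm=8 ttggLlMM=16 ttggLlMm=16 ttggllMM=8 ttggllMm=8
ttggLLMm hits 8/256; gcd=8; 8÷8/256÷8 = 1/32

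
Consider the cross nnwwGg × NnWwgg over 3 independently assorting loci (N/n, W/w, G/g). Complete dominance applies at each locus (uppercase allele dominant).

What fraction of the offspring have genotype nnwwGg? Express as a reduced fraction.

nnwwGg gametes: nwG×4, nwg×4
NnWwgg gametes: NWg×2, Nwg×2, nWg×2, nwg×2
nnwwGg×NnWwgg grid (8·8=64): NnWwGg=8 NnWwgg=8 NnwwGg=8 Nnwwgg=8 nnWwGg=8 nnWwgg=8 nnwwGg=8 nnwwgg=8
nnwwGg hits 8/64; gcd=8; 8÷8/64÷8 = 1/8

P(nnwwGg) = 1/8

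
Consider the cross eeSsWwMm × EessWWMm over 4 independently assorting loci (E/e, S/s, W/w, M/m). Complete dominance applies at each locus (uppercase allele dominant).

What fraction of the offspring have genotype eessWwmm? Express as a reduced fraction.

P(eessWwmm) = 1/32

eeSsWwMm gametes: eSWM×2, eSWm×2, eSwM×2, eSwm×2, esWM×2, esWm×2, eswM×2, eswm×2
EessWWMm gametes: EsWM×4, EsWm×4, esWM×4, esWm×4
eeSsWwMm×EessWWMm grid (16·16=256): EeSsWWMM=8 EeSsWWMm=16 EeSsWWmm=8 EeSsWwMM=8 EeSsWwMm=16 EeSsWwmm=8 EessWWMM=8 EessWWMm=16 EessWWmm=8 EessWwMM=8 EessWwMm=16 EessWwmm=8 eeSsWWMM=8 eeSsWWMm=16 eeSsWWmm=8 eeSsWwMM=8 eeSsWwMm=16 eeSsWwmm=8 eessWWMM=8 eessWWMm=16 eessWWmm=8 eessWwMM=8 eessWwMm=16 eessWwmm=8
eessWwmm hits 8/256; gcd=8; 8÷8/256÷8 = 1/32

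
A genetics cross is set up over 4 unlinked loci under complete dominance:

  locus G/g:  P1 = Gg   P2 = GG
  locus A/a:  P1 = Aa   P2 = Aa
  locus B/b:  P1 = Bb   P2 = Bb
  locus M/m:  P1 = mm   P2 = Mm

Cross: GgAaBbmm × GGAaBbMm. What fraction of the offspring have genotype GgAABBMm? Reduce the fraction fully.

GgAaBbmm gametes: GABm×2, GAbm×2, GaBm×2, Gabm×2, gABm×2, gAbm×2, gaBm×2, gabm×2
GGAaBbMm gametes: GABM×2, GABm×2, GAbM×2, GAbm×2, GaBM×2, GaBm×2, GabM×2, Gabm×2
GgAaBbmm×GGAaBbMm grid (16·16=256): GGAABBMm=4 GGAABBmm=4 GGAABbMm=8 GGAABbmm=8 GGAAbbMm=4 GGAAbbmm=4 GGAaBBMm=8 GGAaBBmm=8 GGAaBbMm=16 GGAaBbmm=16 GGAabbMm=8 GGAabbmm=8 GGaaBBMm=4 GGaaBBmm=4 GGaaBbMm=8 GGaaBbmm=8 GGaabbMm=4 GGaabbmm=4 GgAABBMm=4 GgAABBmm=4 GgAABbMm=8 GgAABbmm=8 GgAAbbMm=4 GgAAbbmm=4 GgAaBBMm=8 GgAaBBmm=8 GgAaBbMm=16 GgAaBbmm=16 GgAabbMm=8 GgAabbmm=8 GgaaBBMm=4 GgaaBBmm=4 GgaaBbMm=8 GgaaBbmm=8 GgaabbMm=4 Ggaabbmm=4
GgAABBMm hits 4/256; gcd=4; 4÷4/256÷4 = 1/64

P(GgAABBMm) = 1/64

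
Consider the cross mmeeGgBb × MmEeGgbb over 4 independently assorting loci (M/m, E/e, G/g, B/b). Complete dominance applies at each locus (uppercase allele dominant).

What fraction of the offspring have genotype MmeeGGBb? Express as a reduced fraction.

mmeeGgBb gametes: meGB×4, meGb×4, megB×4, megb×4
MmEeGgbb gametes: MEGb×2, MEgb×2, MeGb×2, Megb×2, mEGb×2, mEgb×2, meGb×2, megb×2
mmeeGgBb×MmEeGgbb grid (16·16=256): MmEeGGBb=8 MmEeGGbb=8 MmEeGgBb=16 MmEeGgbb=16 MmEeggBb=8 MmEeggbb=8 MmeeGGBb=8 MmeeGGbb=8 MmeeGgBb=16 MmeeGgbb=16 MmeeggBb=8 Mmeeggbb=8 mmEeGGBb=8 mmEeGGbb=8 mmEeGgBb=16 mmEeGgbb=16 mmEeggBb=8 mmEeggbb=8 mmeeGGBb=8 mmeeGGbb=8 mmeeGgBb=16 mmeeGgbb=16 mmeeggBb=8 mmeeggbb=8
MmeeGGBb hits 8/256; gcd=8; 8÷8/256÷8 = 1/32

P(MmeeGGBb) = 1/32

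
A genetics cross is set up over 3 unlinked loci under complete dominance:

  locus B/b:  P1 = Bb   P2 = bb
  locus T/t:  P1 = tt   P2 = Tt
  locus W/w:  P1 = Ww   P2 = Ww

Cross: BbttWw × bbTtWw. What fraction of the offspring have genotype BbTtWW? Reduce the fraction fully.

P(BbTtWW) = 1/16

BbttWw gametes: BtW×2, Btw×2, btW×2, btw×2
bbTtWw gametes: bTW×2, bTw×2, btW×2, btw×2
BbttWw×bbTtWw grid (8·8=64): BbTtWW=4 BbTtWw=8 BbTtww=4 BbttWW=4 BbttWw=8 Bbttww=4 bbTtWW=4 bbTtWw=8 bbTtww=4 bbttWW=4 bbttWw=8 bbttww=4
BbTtWW hits 4/64; gcd=4; 4÷4/64÷4 = 1/16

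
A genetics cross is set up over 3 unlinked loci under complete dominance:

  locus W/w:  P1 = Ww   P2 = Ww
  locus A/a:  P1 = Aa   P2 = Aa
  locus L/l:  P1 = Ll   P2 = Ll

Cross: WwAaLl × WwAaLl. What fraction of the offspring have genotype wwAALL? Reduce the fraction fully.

P(wwAALL) = 1/64

WwAaLl gametes: WAL×1, WAl×1, WaL×1, Wal×1, wAL×1, wAl×1, waL×1, wal×1
WwAaLl gametes: WAL×1, WAl×1, WaL×1, Wal×1, wAL×1, wAl×1, waL×1, wal×1
WwAaLl×WwAaLl grid (8·8=64): WWAALL=1 WWAALl=2 WWAAll=1 WWAaLL=2 WWAaLl=4 WWAall=2 WWaaLL=1 WWaaLl=2 WWaall=1 WwAALL=2 WwAALl=4 WwAAll=2 WwAaLL=4 WwAaLl=8 WwAall=4 WwaaLL=2 WwaaLl=4 Wwaall=2 wwAALL=1 wwAALl=2 wwAAll=1 wwAaLL=2 wwAaLl=4 wwAall=2 wwaaLL=1 wwaaLl=2 wwaall=1
wwAALL hits 1/64; gcd=1; 1÷1/64÷1 = 1/64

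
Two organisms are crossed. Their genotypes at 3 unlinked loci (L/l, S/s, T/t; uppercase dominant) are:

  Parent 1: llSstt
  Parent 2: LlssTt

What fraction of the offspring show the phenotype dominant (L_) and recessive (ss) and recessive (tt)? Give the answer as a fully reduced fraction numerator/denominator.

llSstt gametes: lSt×4, lst×4
LlssTt gametes: LsT×2, Lst×2, lsT×2, lst×2
llSstt×LlssTt grid (8·8=64): LlSsTt=8 LlSstt=8 LlssTt=8 Llsstt=8 llSsTt=8 llSstt=8 llssTt=8 llsstt=8
L_ ss tt hits 8/64; gcd=8; 8÷8/64÷8 = 1/8

P(L_ ss tt) = 1/8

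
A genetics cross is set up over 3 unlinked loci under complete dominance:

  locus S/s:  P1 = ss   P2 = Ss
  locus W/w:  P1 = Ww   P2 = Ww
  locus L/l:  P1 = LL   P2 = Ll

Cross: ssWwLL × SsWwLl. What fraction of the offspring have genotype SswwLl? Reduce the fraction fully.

P(SswwLl) = 1/16

ssWwLL gametes: sWL×4, swL×4
SsWwLl gametes: SWL×1, SWl×1, SwL×1, Swl×1, sWL×1, sWl×1, swL×1, swl×1
ssWwLL×SsWwLl grid (8·8=64): SsWWLL=4 SsWWLl=4 SsWwLL=8 SsWwLl=8 SswwLL=4 SswwLl=4 ssWWLL=4 ssWWLl=4 ssWwLL=8 ssWwLl=8 sswwLL=4 sswwLl=4
SswwLl hits 4/64; gcd=4; 4÷4/64÷4 = 1/16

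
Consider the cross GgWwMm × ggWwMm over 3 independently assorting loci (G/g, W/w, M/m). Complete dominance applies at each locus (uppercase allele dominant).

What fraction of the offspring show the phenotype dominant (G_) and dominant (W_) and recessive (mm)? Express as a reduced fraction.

GgWwMm gametes: GWM×1, GWm×1, GwM×1, Gwm×1, gWM×1, gWm×1, gwM×1, gwm×1
ggWwMm gametes: gWM×2, gWm×2, gwM×2, gwm×2
GgWwMm×ggWwMm grid (8·8=64): GgWWMM=2 GgWWMm=4 GgWWmm=2 GgWwMM=4 GgWwMm=8 GgWwmm=4 GgwwMM=2 GgwwMm=4 Ggwwmm=2 ggWWMM=2 ggWWMm=4 ggWWmm=2 ggWwMM=4 ggWwMm=8 ggWwmm=4 ggwwMM=2 ggwwMm=4 ggwwmm=2
G_ W_ mm hits 6/64; gcd=2; 6÷2/64÷2 = 3/32

P(G_ W_ mm) = 3/32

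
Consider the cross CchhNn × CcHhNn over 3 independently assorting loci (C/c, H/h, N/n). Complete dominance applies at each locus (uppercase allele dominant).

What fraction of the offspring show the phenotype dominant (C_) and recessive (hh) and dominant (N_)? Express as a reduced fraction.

P(C_ hh N_) = 9/32

CchhNn gametes: ChN×2, Chn×2, chN×2, chn×2
CcHhNn gametes: CHN×1, CHn×1, ChN×1, Chn×1, cHN×1, cHn×1, chN×1, chn×1
CchhNn×CcHhNn grid (8·8=64): CCHhNN=2 CCHhNn=4 CCHhnn=2 CChhNN=2 CChhNn=4 CChhnn=2 CcHhNN=4 CcHhNn=8 CcHhnn=4 CchhNN=4 CchhNn=8 Cchhnn=4 ccHhNN=2 ccHhNn=4 ccHhnn=2 cchhNN=2 cchhNn=4 cchhnn=2
C_ hh N_ hits 18/64; gcd=2; 18÷2/64÷2 = 9/32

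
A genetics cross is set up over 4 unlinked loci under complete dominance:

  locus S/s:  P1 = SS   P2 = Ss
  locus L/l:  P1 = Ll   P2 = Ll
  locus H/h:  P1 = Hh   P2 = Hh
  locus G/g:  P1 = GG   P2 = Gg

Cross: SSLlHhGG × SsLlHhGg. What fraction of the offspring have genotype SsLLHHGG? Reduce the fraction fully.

P(SsLLHHGG) = 1/64

SSLlHhGG gametes: SLHG×4, SLhG×4, SlHG×4, SlhG×4
SsLlHhGg gametes: SLHG×1, SLHg×1, SLhG×1, SLhg×1, SlHG×1, SlHg×1, SlhG×1, Slhg×1, sLHG×1, sLHg×1, sLhG×1, sLhg×1, slHG×1, slHg×1, slhG×1, slhg×1
SSLlHhGG×SsLlHhGg grid (16·16=256): SSLLHHGG=4 SSLLHHGg=4 SSLLHhGG=8 SSLLHhGg=8 SSLLhhGG=4 SSLLhhGg=4 SSLlHHGG=8 SSLlHHGg=8 SSLlHhGG=16 SSLlHhGg=16 SSLlhhGG=8 SSLlhhGg=8 SSllHHGG=4 SSllHHGg=4 SSllHhGG=8 SSllHhGg=8 SSllhhGG=4 SSllhhGg=4 SsLLHHGG=4 SsLLHHGg=4 SsLLHhGG=8 SsLLHhGg=8 SsLLhhGG=4 SsLLhhGg=4 SsLlHHGG=8 SsLlHHGg=8 SsLlHhGG=16 SsLlHhGg=16 SsLlhhGG=8 SsLlhhGg=8 SsllHHGG=4 SsllHHGg=4 SsllHhGG=8 SsllHhGg=8 SsllhhGG=4 SsllhhGg=4
SsLLHHGG hits 4/256; gcd=4; 4÷4/256÷4 = 1/64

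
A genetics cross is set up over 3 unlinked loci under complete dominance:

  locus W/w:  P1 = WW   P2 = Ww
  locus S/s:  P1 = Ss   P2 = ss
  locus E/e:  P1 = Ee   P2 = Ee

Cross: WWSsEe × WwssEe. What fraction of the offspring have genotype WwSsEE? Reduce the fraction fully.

P(WwSsEE) = 1/16

WWSsEe gametes: WSE×2, WSe×2, WsE×2, Wse×2
WwssEe gametes: WsE×2, Wse×2, wsE×2, wse×2
WWSsEe×WwssEe grid (8·8=64): WWSsEE=4 WWSsEe=8 WWSsee=4 WWssEE=4 WWssEe=8 WWssee=4 WwSsEE=4 WwSsEe=8 WwSsee=4 WwssEE=4 WwssEe=8 Wwssee=4
WwSsEE hits 4/64; gcd=4; 4÷4/64÷4 = 1/16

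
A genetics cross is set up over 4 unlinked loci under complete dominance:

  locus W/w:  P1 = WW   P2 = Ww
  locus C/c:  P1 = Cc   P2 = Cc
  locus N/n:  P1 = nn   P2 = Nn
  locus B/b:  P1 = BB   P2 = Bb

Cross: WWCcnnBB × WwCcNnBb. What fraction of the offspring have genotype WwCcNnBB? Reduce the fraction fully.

WWCcnnBB gametes: WCnB×8, WcnB×8
WwCcNnBb gametes: WCNB×1, WCNb×1, WCnB×1, WCnb×1, WcNB×1, WcNb×1, WcnB×1, Wcnb×1, wCNB×1, wCNb×1, wCnB×1, wCnb×1, wcNB×1, wcNb×1, wcnB×1, wcnb×1
WWCcnnBB×WwCcNnBb grid (16·16=256): WWCCNnBB=8 WWCCNnBb=8 WWCCnnBB=8 WWCCnnBb=8 WWCcNnBB=16 WWCcNnBb=16 WWCcnnBB=16 WWCcnnBb=16 WWccNnBB=8 WWccNnBb=8 WWccnnBB=8 WWccnnBb=8 WwCCNnBB=8 WwCCNnBb=8 WwCCnnBB=8 WwCCnnBb=8 WwCcNnBB=16 WwCcNnBb=16 WwCcnnBB=16 WwCcnnBb=16 WwccNnBB=8 WwccNnBb=8 WwccnnBB=8 WwccnnBb=8
WwCcNnBB hits 16/256; gcd=16; 16÷16/256÷16 = 1/16

P(WwCcNnBB) = 1/16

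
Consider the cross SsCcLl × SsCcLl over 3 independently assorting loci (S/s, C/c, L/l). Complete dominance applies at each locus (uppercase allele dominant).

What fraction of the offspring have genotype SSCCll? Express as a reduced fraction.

SsCcLl gametes: SCL×1, SCl×1, ScL×1, Scl×1, sCL×1, sCl×1, scL×1, scl×1
SsCcLl gametes: SCL×1, SCl×1, ScL×1, Scl×1, sCL×1, sCl×1, scL×1, scl×1
SsCcLl×SsCcLl grid (8·8=64): SSCCLL=1 SSCCLl=2 SSCCll=1 SSCcLL=2 SSCcLl=4 SSCcll=2 SSccLL=1 SSccLl=2 SSccll=1 SsCCLL=2 SsCCLl=4 SsCCll=2 SsCcLL=4 SsCcLl=8 SsCcll=4 SsccLL=2 SsccLl=4 Ssccll=2 ssCCLL=1 ssCCLl=2 ssCCll=1 ssCcLL=2 ssCcLl=4 ssCcll=2 ssccLL=1 ssccLl=2 ssccll=1
SSCCll hits 1/64; gcd=1; 1÷1/64÷1 = 1/64

P(SSCCll) = 1/64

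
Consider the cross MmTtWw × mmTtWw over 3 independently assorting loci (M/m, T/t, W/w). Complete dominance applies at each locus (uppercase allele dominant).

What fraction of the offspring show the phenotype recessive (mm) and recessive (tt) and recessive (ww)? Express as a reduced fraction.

MmTtWw gametes: MTW×1, MTw×1, MtW×1, Mtw×1, mTW×1, mTw×1, mtW×1, mtw×1
mmTtWw gametes: mTW×2, mTw×2, mtW×2, mtw×2
MmTtWw×mmTtWw grid (8·8=64): MmTTWW=2 MmTTWw=4 MmTTww=2 MmTtWW=4 MmTtWw=8 MmTtww=4 MmttWW=2 MmttWw=4 Mmttww=2 mmTTWW=2 mmTTWw=4 mmTTww=2 mmTtWW=4 mmTtWw=8 mmTtww=4 mmttWW=2 mmttWw=4 mmttww=2
mm tt ww hits 2/64; gcd=2; 2÷2/64÷2 = 1/32

P(mm tt ww) = 1/32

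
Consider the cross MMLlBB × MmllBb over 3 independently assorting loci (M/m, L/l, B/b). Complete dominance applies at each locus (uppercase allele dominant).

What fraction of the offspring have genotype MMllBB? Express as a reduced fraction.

MMLlBB gametes: MLB×4, MlB×4
MmllBb gametes: MlB×2, Mlb×2, mlB×2, mlb×2
MMLlBB×MmllBb grid (8·8=64): MMLlBB=8 MMLlBb=8 MMllBB=8 MMllBb=8 MmLlBB=8 MmLlBb=8 MmllBB=8 MmllBb=8
MMllBB hits 8/64; gcd=8; 8÷8/64÷8 = 1/8

P(MMllBB) = 1/8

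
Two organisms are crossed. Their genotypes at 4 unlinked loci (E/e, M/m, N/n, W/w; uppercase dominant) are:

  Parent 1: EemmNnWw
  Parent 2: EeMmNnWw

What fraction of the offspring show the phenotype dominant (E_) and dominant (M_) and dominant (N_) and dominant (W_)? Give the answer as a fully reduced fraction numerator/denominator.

EemmNnWw gametes: EmNW×2, EmNw×2, EmnW×2, Emnw×2, emNW×2, emNw×2, emnW×2, emnw×2
EeMmNnWw gametes: EMNW×1, EMNw×1, EMnW×1, EMnw×1, EmNW×1, EmNw×1, EmnW×1, Emnw×1, eMNW×1, eMNw×1, eMnW×1, eMnw×1, emNW×1, emNw×1, emnW×1, emnw×1
EemmNnWw×EeMmNnWw grid (16·16=256): EEMmNNWW=2 EEMmNNWw=4 EEMmNNww=2 EEMmNnWW=4 EEMmNnWw=8 EEMmNnww=4 EEMmnnWW=2 EEMmnnWw=4 EEMmnnww=2 EEmmNNWW=2 EEmmNNWw=4 EEmmNNww=2 EEmmNnWW=4 EEmmNnWw=8 EEmmNnww=4 EEmmnnWW=2 EEmmnnWw=4 EEmmnnww=2 EeMmNNWW=4 EeMmNNWw=8 EeMmNNww=4 EeMmNnWW=8 EeMmNnWw=16 EeMmNnww=8 EeMmnnWW=4 EeMmnnWw=8 EeMmnnww=4 EemmNNWW=4 EemmNNWw=8 EemmNNww=4 EemmNnWW=8 EemmNnWw=16 EemmNnww=8 EemmnnWW=4 EemmnnWw=8 Eemmnnww=4 eeMmNNWW=2 eeMmNNWw=4 eeMmNNww=2 eeMmNnWW=4 eeMmNnWw=8 eeMmNnww=4 eeMmnnWW=2 eeMmnnWw=4 eeMmnnww=2 eemmNNWW=2 eemmNNWw=4 eemmNNww=2 eemmNnWW=4 eemmNnWw=8 eemmNnww=4 eemmnnWW=2 eemmnnWw=4 eemmnnww=2
E_ M_ N_ W_ hits 54/256; gcd=2; 54÷2/256÷2 = 27/128

P(E_ M_ N_ W_) = 27/128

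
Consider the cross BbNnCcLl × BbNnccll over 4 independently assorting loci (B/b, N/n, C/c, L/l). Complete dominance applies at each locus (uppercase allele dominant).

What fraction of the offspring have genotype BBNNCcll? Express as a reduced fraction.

BbNnCcLl gametes: BNCL×1, BNCl×1, BNcL×1, BNcl×1, BnCL×1, BnCl×1, BncL×1, Bncl×1, bNCL×1, bNCl×1, bNcL×1, bNcl×1, bnCL×1, bnCl×1, bncL×1, bncl×1
BbNnccll gametes: BNcl×4, Bncl×4, bNcl×4, bncl×4
BbNnCcLl×BbNnccll grid (16·16=256): BBNNCcLl=4 BBNNCcll=4 BBNNccLl=4 BBNNccll=4 BBNnCcLl=8 BBNnCcll=8 BBNnccLl=8 BBNnccll=8 BBnnCcLl=4 BBnnCcll=4 BBnnccLl=4 BBnnccll=4 BbNNCcLl=8 BbNNCcll=8 BbNNccLl=8 BbNNccll=8 BbNnCcLl=16 BbNnCcll=16 BbNnccLl=16 BbNnccll=16 BbnnCcLl=8 BbnnCcll=8 BbnnccLl=8 Bbnnccll=8 bbNNCcLl=4 bbNNCcll=4 bbNNccLl=4 bbNNccll=4 bbNnCcLl=8 bbNnCcll=8 bbNnccLl=8 bbNnccll=8 bbnnCcLl=4 bbnnCcll=4 bbnnccLl=4 bbnnccll=4
BBNNCcll hits 4/256; gcd=4; 4÷4/256÷4 = 1/64

P(BBNNCcll) = 1/64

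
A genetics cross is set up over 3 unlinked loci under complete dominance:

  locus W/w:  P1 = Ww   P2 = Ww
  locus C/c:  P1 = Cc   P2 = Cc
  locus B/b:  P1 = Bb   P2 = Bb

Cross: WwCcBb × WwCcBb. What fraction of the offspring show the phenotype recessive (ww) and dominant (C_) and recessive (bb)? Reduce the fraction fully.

WwCcBb gametes: WCB×1, WCb×1, WcB×1, Wcb×1, wCB×1, wCb×1, wcB×1, wcb×1
WwCcBb gametes: WCB×1, WCb×1, WcB×1, Wcb×1, wCB×1, wCb×1, wcB×1, wcb×1
WwCcBb×WwCcBb grid (8·8=64): WWCCBB=1 WWCCBb=2 WWCCbb=1 WWCcBB=2 WWCcBb=4 WWCcbb=2 WWccBB=1 WWccBb=2 WWccbb=1 WwCCBB=2 WwCCBb=4 WwCCbb=2 WwCcBB=4 WwCcBb=8 WwCcbb=4 WwccBB=2 WwccBb=4 Wwccbb=2 wwCCBB=1 wwCCBb=2 wwCCbb=1 wwCcBB=2 wwCcBb=4 wwCcbb=2 wwccBB=1 wwccBb=2 wwccbb=1
ww C_ bb hits 3/64; gcd=1; 3÷1/64÷1 = 3/64

P(ww C_ bb) = 3/64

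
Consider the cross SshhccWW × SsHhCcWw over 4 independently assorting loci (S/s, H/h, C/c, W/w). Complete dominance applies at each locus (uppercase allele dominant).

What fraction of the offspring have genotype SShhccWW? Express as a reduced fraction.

P(SShhccWW) = 1/32

SshhccWW gametes: ShcW×8, shcW×8
SsHhCcWw gametes: SHCW×1, SHCw×1, SHcW×1, SHcw×1, ShCW×1, ShCw×1, ShcW×1, Shcw×1, sHCW×1, sHCw×1, sHcW×1, sHcw×1, shCW×1, shCw×1, shcW×1, shcw×1
SshhccWW×SsHhCcWw grid (16·16=256): SSHhCcWW=8 SSHhCcWw=8 SSHhccWW=8 SSHhccWw=8 SShhCcWW=8 SShhCcWw=8 SShhccWW=8 SShhccWw=8 SsHhCcWW=16 SsHhCcWw=16 SsHhccWW=16 SsHhccWw=16 SshhCcWW=16 SshhCcWw=16 SshhccWW=16 SshhccWw=16 ssHhCcWW=8 ssHhCcWw=8 ssHhccWW=8 ssHhccWw=8 sshhCcWW=8 sshhCcWw=8 sshhccWW=8 sshhccWw=8
SShhccWW hits 8/256; gcd=8; 8÷8/256÷8 = 1/32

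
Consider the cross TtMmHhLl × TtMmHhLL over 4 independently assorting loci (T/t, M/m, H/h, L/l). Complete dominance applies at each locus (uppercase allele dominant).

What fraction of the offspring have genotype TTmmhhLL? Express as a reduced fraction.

P(TTmmhhLL) = 1/128

TtMmHhLl gametes: TMHL×1, TMHl×1, TMhL×1, TMhl×1, TmHL×1, TmHl×1, TmhL×1, Tmhl×1, tMHL×1, tMHl×1, tMhL×1, tMhl×1, tmHL×1, tmHl×1, tmhL×1, tmhl×1
TtMmHhLL gametes: TMHL×2, TMhL×2, TmHL×2, TmhL×2, tMHL×2, tMhL×2, tmHL×2, tmhL×2
TtMmHhLl×TtMmHhLL grid (16·16=256): TTMMHHLL=2 TTMMHHLl=2 TTMMHhLL=4 TTMMHhLl=4 TTMMhhLL=2 TTMMhhLl=2 TTMmHHLL=4 TTMmHHLl=4 TTMmHhLL=8 TTMmHhLl=8 TTMmhhLL=4 TTMmhhLl=4 TTmmHHLL=2 TTmmHHLl=2 TTmmHhLL=4 TTmmHhLl=4 TTmmhhLL=2 TTmmhhLl=2 TtMMHHLL=4 TtMMHHLl=4 TtMMHhLL=8 TtMMHhLl=8 TtMMhhLL=4 TtMMhhLl=4 TtMmHHLL=8 TtMmHHLl=8 TtMmHhLL=16 TtMmHhLl=16 TtMmhhLL=8 TtMmhhLl=8 TtmmHHLL=4 TtmmHHLl=4 TtmmHhLL=8 TtmmHhLl=8 TtmmhhLL=4 TtmmhhLl=4 ttMMHHLL=2 ttMMHHLl=2 ttMMHhLL=4 ttMMHhLl=4 ttMMhhLL=2 ttMMhhLl=2 ttMmHHLL=4 ttMmHHLl=4 ttMmHhLL=8 ttMmHhLl=8 ttMmhhLL=4 ttMmhhLl=4 ttmmHHLL=2 ttmmHHLl=2 ttmmHhLL=4 ttmmHhLl=4 ttmmhhLL=2 ttmmhhLl=2
TTmmhhLL hits 2/256; gcd=2; 2÷2/256÷2 = 1/128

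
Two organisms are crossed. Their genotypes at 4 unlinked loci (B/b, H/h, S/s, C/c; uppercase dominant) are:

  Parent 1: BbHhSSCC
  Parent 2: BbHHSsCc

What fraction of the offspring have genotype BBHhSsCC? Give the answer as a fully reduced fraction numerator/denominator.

BbHhSSCC gametes: BHSC×4, BhSC×4, bHSC×4, bhSC×4
BbHHSsCc gametes: BHSC×2, BHSc×2, BHsC×2, BHsc×2, bHSC×2, bHSc×2, bHsC×2, bHsc×2
BbHhSSCC×BbHHSsCc grid (16·16=256): BBHHSSCC=8 BBHHSSCc=8 BBHHSsCC=8 BBHHSsCc=8 BBHhSSCC=8 BBHhSSCc=8 BBHhSsCC=8 BBHhSsCc=8 BbHHSSCC=16 BbHHSSCc=16 BbHHSsCC=16 BbHHSsCc=16 BbHhSSCC=16 BbHhSSCc=16 BbHhSsCC=16 BbHhSsCc=16 bbHHSSCC=8 bbHHSSCc=8 bbHHSsCC=8 bbHHSsCc=8 bbHhSSCC=8 bbHhSSCc=8 bbHhSsCC=8 bbHhSsCc=8
BBHhSsCC hits 8/256; gcd=8; 8÷8/256÷8 = 1/32

P(BBHhSsCC) = 1/32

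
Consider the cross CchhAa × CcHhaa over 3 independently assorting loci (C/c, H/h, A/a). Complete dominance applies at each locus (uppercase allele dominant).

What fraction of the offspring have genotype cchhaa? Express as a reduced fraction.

CchhAa gametes: ChA×2, Cha×2, chA×2, cha×2
CcHhaa gametes: CHa×2, Cha×2, cHa×2, cha×2
CchhAa×CcHhaa grid (8·8=64): CCHhAa=4 CCHhaa=4 CChhAa=4 CChhaa=4 CcHhAa=8 CcHhaa=8 CchhAa=8 Cchhaa=8 ccHhAa=4 ccHhaa=4 cchhAa=4 cchhaa=4
cchhaa hits 4/64; gcd=4; 4÷4/64÷4 = 1/16

P(cchhaa) = 1/16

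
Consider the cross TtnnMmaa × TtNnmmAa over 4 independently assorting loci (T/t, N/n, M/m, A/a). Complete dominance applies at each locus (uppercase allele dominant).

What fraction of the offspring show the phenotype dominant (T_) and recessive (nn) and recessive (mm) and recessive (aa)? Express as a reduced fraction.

P(T_ nn mm aa) = 3/32

TtnnMmaa gametes: TnMa×4, Tnma×4, tnMa×4, tnma×4
TtNnmmAa gametes: TNmA×2, TNma×2, TnmA×2, Tnma×2, tNmA×2, tNma×2, tnmA×2, tnma×2
TtnnMmaa×TtNnmmAa grid (16·16=256): TTNnMmAa=8 TTNnMmaa=8 TTNnmmAa=8 TTNnmmaa=8 TTnnMmAa=8 TTnnMmaa=8 TTnnmmAa=8 TTnnmmaa=8 TtNnMmAa=16 TtNnMmaa=16 TtNnmmAa=16 TtNnmmaa=16 TtnnMmAa=16 TtnnMmaa=16 TtnnmmAa=16 Ttnnmmaa=16 ttNnMmAa=8 ttNnMmaa=8 ttNnmmAa=8 ttNnmmaa=8 ttnnMmAa=8 ttnnMmaa=8 ttnnmmAa=8 ttnnmmaa=8
T_ nn mm aa hits 24/256; gcd=8; 24÷8/256÷8 = 3/32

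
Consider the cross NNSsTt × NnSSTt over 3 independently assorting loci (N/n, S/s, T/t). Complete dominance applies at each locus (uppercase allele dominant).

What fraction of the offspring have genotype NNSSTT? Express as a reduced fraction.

NNSsTt gametes: NST×2, NSt×2, NsT×2, Nst×2
NnSSTt gametes: NST×2, NSt×2, nST×2, nSt×2
NNSsTt×NnSSTt grid (8·8=64): NNSSTT=4 NNSSTt=8 NNSStt=4 NNSsTT=4 NNSsTt=8 NNSstt=4 NnSSTT=4 NnSSTt=8 NnSStt=4 NnSsTT=4 NnSsTt=8 NnSstt=4
NNSSTT hits 4/64; gcd=4; 4÷4/64÷4 = 1/16

P(NNSSTT) = 1/16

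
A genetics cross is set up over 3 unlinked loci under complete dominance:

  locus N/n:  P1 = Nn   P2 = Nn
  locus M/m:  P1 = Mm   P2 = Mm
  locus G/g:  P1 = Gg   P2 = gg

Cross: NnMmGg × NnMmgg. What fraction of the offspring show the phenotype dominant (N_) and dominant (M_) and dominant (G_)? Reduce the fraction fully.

P(N_ M_ G_) = 9/32

NnMmGg gametes: NMG×1, NMg×1, NmG×1, Nmg×1, nMG×1, nMg×1, nmG×1, nmg×1
NnMmgg gametes: NMg×2, Nmg×2, nMg×2, nmg×2
NnMmGg×NnMmgg grid (8·8=64): NNMMGg=2 NNMMgg=2 NNMmGg=4 NNMmgg=4 NNmmGg=2 NNmmgg=2 NnMMGg=4 NnMMgg=4 NnMmGg=8 NnMmgg=8 NnmmGg=4 Nnmmgg=4 nnMMGg=2 nnMMgg=2 nnMmGg=4 nnMmgg=4 nnmmGg=2 nnmmgg=2
N_ M_ G_ hits 18/64; gcd=2; 18÷2/64÷2 = 9/32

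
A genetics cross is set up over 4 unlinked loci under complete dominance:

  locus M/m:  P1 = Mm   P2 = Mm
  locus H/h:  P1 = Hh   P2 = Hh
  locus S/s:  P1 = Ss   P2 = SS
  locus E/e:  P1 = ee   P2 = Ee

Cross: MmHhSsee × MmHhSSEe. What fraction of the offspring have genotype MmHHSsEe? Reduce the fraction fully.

MmHhSsee gametes: MHSe×2, MHse×2, MhSe×2, Mhse×2, mHSe×2, mHse×2, mhSe×2, mhse×2
MmHhSSEe gametes: MHSE×2, MHSe×2, MhSE×2, MhSe×2, mHSE×2, mHSe×2, mhSE×2, mhSe×2
MmHhSsee×MmHhSSEe grid (16·16=256): MMHHSSEe=4 MMHHSSee=4 MMHHSsEe=4 MMHHSsee=4 MMHhSSEe=8 MMHhSSee=8 MMHhSsEe=8 MMHhSsee=8 MMhhSSEe=4 MMhhSSee=4 MMhhSsEe=4 MMhhSsee=4 MmHHSSEe=8 MmHHSSee=8 MmHHSsEe=8 MmHHSsee=8 MmHhSSEe=16 MmHhSSee=16 MmHhSsEe=16 MmHhSsee=16 MmhhSSEe=8 MmhhSSee=8 MmhhSsEe=8 MmhhSsee=8 mmHHSSEe=4 mmHHSSee=4 mmHHSsEe=4 mmHHSsee=4 mmHhSSEe=8 mmHhSSee=8 mmHhSsEe=8 mmHhSsee=8 mmhhSSEe=4 mmhhSSee=4 mmhhSsEe=4 mmhhSsee=4
MmHHSsEe hits 8/256; gcd=8; 8÷8/256÷8 = 1/32

P(MmHHSsEe) = 1/32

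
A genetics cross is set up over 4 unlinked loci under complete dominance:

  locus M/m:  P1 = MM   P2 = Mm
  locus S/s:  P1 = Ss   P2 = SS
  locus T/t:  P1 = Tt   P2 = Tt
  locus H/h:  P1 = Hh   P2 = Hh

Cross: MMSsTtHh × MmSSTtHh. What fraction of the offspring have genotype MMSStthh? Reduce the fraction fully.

MMSsTtHh gametes: MSTH×2, MSTh×2, MStH×2, MSth×2, MsTH×2, MsTh×2, MstH×2, Msth×2
MmSSTtHh gametes: MSTH×2, MSTh×2, MStH×2, MSth×2, mSTH×2, mSTh×2, mStH×2, mSth×2
MMSsTtHh×MmSSTtHh grid (16·16=256): MMSSTTHH=4 MMSSTTHh=8 MMSSTThh=4 MMSSTtHH=8 MMSSTtHh=16 MMSSTthh=8 MMSSttHH=4 MMSSttHh=8 MMSStthh=4 MMSsTTHH=4 MMSsTTHh=8 MMSsTThh=4 MMSsTtHH=8 MMSsTtHh=16 MMSsTthh=8 MMSsttHH=4 MMSsttHh=8 MMSstthh=4 MmSSTTHH=4 MmSSTTHh=8 MmSSTThh=4 MmSSTtHH=8 MmSSTtHh=16 MmSSTthh=8 MmSSttHH=4 MmSSttHh=8 MmSStthh=4 MmSsTTHH=4 MmSsTTHh=8 MmSsTThh=4 MmSsTtHH=8 MmSsTtHh=16 MmSsTthh=8 MmSsttHH=4 MmSsttHh=8 MmSstthh=4
MMSStthh hits 4/256; gcd=4; 4÷4/256÷4 = 1/64

P(MMSStthh) = 1/64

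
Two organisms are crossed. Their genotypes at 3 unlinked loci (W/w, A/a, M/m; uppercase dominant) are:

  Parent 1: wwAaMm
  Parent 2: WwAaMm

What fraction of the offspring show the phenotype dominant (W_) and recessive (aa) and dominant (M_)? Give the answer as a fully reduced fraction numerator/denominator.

wwAaMm gametes: wAM×2, wAm×2, waM×2, wam×2
WwAaMm gametes: WAM×1, WAm×1, WaM×1, Wam×1, wAM×1, wAm×1, waM×1, wam×1
wwAaMm×WwAaMm grid (8·8=64): WwAAMM=2 WwAAMm=4 WwAAmm=2 WwAaMM=4 WwAaMm=8 WwAamm=4 WwaaMM=2 WwaaMm=4 Wwaamm=2 wwAAMM=2 wwAAMm=4 wwAAmm=2 wwAaMM=4 wwAaMm=8 wwAamm=4 wwaaMM=2 wwaaMm=4 wwaamm=2
W_ aa M_ hits 6/64; gcd=2; 6÷2/64÷2 = 3/32

P(W_ aa M_) = 3/32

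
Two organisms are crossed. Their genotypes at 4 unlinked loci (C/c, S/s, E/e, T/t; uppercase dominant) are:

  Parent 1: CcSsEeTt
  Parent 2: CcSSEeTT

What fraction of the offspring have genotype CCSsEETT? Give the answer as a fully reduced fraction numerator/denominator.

P(CCSsEETT) = 1/64

CcSsEeTt gametes: CSET×1, CSEt×1, CSeT×1, CSet×1, CsET×1, CsEt×1, CseT×1, Cset×1, cSET×1, cSEt×1, cSeT×1, cSet×1, csET×1, csEt×1, cseT×1, cset×1
CcSSEeTT gametes: CSET×4, CSeT×4, cSET×4, cSeT×4
CcSsEeTt×CcSSEeTT grid (16·16=256): CCSSEETT=4 CCSSEETt=4 CCSSEeTT=8 CCSSEeTt=8 CCSSeeTT=4 CCSSeeTt=4 CCSsEETT=4 CCSsEETt=4 CCSsEeTT=8 CCSsEeTt=8 CCSseeTT=4 CCSseeTt=4 CcSSEETT=8 CcSSEETt=8 CcSSEeTT=16 CcSSEeTt=16 CcSSeeTT=8 CcSSeeTt=8 CcSsEETT=8 CcSsEETt=8 CcSsEeTT=16 CcSsEeTt=16 CcSseeTT=8 CcSseeTt=8 ccSSEETT=4 ccSSEETt=4 ccSSEeTT=8 ccSSEeTt=8 ccSSeeTT=4 ccSSeeTt=4 ccSsEETT=4 ccSsEETt=4 ccSsEeTT=8 ccSsEeTt=8 ccSseeTT=4 ccSseeTt=4
CCSsEETT hits 4/256; gcd=4; 4÷4/256÷4 = 1/64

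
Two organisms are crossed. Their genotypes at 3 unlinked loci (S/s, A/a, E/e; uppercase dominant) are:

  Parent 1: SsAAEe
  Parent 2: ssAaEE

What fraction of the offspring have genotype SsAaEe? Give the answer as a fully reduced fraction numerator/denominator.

SsAAEe gametes: SAE×2, SAe×2, sAE×2, sAe×2
ssAaEE gametes: sAE×4, saE×4
SsAAEe×ssAaEE grid (8·8=64): SsAAEE=8 SsAAEe=8 SsAaEE=8 SsAaEe=8 ssAAEE=8 ssAAEe=8 ssAaEE=8 ssAaEe=8
SsAaEe hits 8/64; gcd=8; 8÷8/64÷8 = 1/8

P(SsAaEe) = 1/8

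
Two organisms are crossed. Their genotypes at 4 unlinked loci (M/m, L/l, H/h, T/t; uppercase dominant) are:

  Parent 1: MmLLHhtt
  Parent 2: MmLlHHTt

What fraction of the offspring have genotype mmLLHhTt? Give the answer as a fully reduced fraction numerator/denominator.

MmLLHhtt gametes: MLHt×4, MLht×4, mLHt×4, mLht×4
MmLlHHTt gametes: MLHT×2, MLHt×2, MlHT×2, MlHt×2, mLHT×2, mLHt×2, mlHT×2, mlHt×2
MmLLHhtt×MmLlHHTt grid (16·16=256): MMLLHHTt=8 MMLLHHtt=8 MMLLHhTt=8 MMLLHhtt=8 MMLlHHTt=8 MMLlHHtt=8 MMLlHhTt=8 MMLlHhtt=8 MmLLHHTt=16 MmLLHHtt=16 MmLLHhTt=16 MmLLHhtt=16 MmLlHHTt=16 MmLlHHtt=16 MmLlHhTt=16 MmLlHhtt=16 mmLLHHTt=8 mmLLHHtt=8 mmLLHhTt=8 mmLLHhtt=8 mmLlHHTt=8 mmLlHHtt=8 mmLlHhTt=8 mmLlHhtt=8
mmLLHhTt hits 8/256; gcd=8; 8÷8/256÷8 = 1/32

P(mmLLHhTt) = 1/32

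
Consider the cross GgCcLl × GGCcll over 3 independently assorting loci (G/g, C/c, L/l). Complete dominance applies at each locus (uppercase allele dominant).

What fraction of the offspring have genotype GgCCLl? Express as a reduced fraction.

P(GgCCLl) = 1/16

GgCcLl gametes: GCL×1, GCl×1, GcL×1, Gcl×1, gCL×1, gCl×1, gcL×1, gcl×1
GGCcll gametes: GCl×4, Gcl×4
GgCcLl×GGCcll grid (8·8=64): GGCCLl=4 GGCCll=4 GGCcLl=8 GGCcll=8 GGccLl=4 GGccll=4 GgCCLl=4 GgCCll=4 GgCcLl=8 GgCcll=8 GgccLl=4 Ggccll=4
GgCCLl hits 4/64; gcd=4; 4÷4/64÷4 = 1/16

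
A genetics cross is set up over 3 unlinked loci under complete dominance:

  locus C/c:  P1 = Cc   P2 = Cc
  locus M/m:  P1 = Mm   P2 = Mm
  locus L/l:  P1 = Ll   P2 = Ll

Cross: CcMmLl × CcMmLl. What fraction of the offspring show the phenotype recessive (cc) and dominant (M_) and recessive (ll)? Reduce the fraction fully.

CcMmLl gametes: CML×1, CMl×1, CmL×1, Cml×1, cML×1, cMl×1, cmL×1, cml×1
CcMmLl gametes: CML×1, CMl×1, CmL×1, Cml×1, cML×1, cMl×1, cmL×1, cml×1
CcMmLl×CcMmLl grid (8·8=64): CCMMLL=1 CCMMLl=2 CCMMll=1 CCMmLL=2 CCMmLl=4 CCMmll=2 CCmmLL=1 CCmmLl=2 CCmmll=1 CcMMLL=2 CcMMLl=4 CcMMll=2 CcMmLL=4 CcMmLl=8 CcMmll=4 CcmmLL=2 CcmmLl=4 Ccmmll=2 ccMMLL=1 ccMMLl=2 ccMMll=1 ccMmLL=2 ccMmLl=4 ccMmll=2 ccmmLL=1 ccmmLl=2 ccmmll=1
cc M_ ll hits 3/64; gcd=1; 3÷1/64÷1 = 3/64

P(cc M_ ll) = 3/64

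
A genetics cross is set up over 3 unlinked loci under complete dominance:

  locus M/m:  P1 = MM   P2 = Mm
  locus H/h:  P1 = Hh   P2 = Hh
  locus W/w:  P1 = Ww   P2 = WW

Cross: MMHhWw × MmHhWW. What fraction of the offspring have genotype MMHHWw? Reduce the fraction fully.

P(MMHHWw) = 1/16

MMHhWw gametes: MHW×2, MHw×2, MhW×2, Mhw×2
MmHhWW gametes: MHW×2, MhW×2, mHW×2, mhW×2
MMHhWw×MmHhWW grid (8·8=64): MMHHWW=4 MMHHWw=4 MMHhWW=8 MMHhWw=8 MMhhWW=4 MMhhWw=4 MmHHWW=4 MmHHWw=4 MmHhWW=8 MmHhWw=8 MmhhWW=4 MmhhWw=4
MMHHWw hits 4/64; gcd=4; 4÷4/64÷4 = 1/16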